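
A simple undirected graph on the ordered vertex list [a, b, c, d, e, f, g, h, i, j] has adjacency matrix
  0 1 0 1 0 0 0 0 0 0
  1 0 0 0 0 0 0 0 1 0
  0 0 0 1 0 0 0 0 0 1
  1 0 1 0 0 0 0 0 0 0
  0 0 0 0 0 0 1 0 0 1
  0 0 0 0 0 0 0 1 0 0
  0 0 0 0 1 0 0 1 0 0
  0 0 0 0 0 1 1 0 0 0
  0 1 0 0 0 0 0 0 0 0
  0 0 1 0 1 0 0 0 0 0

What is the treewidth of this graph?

A width-1 tree decomposition is:
Bags: B1 = {b, i}  B2 = {a, b}  B3 = {a, d}  B4 = {c, d}  B5 = {c, j}  B6 = {e, j}  B7 = {e, g}  B8 = {g, h}  B9 = {f, h}
Tree: B1–B2, B2–B3, B3–B4, B4–B5, B5–B6, B6–B7, B7–B8, B8–B9
Each bag holds 2 vertices, so the decomposition has width 1, which upper-bounds the treewidth. G has an edge, so its treewidth is at least 1. Combining the bounds, tw(G) = 1.

1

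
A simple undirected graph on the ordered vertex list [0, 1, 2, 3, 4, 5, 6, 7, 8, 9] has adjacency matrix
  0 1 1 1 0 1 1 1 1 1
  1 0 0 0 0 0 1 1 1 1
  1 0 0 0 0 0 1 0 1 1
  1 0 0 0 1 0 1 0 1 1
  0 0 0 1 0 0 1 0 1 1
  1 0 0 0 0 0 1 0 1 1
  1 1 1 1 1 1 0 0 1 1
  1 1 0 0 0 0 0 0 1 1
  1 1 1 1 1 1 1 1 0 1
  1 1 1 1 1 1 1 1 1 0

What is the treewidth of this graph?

A width-4 tree decomposition is:
Bags: B1 = {0, 5, 6, 8, 9}  B2 = {0, 2, 6, 8, 9}  B3 = {0, 1, 6, 8, 9}  B4 = {0, 1, 7, 8, 9}  B5 = {0, 3, 6, 8, 9}  B6 = {3, 4, 6, 8, 9}
Tree: B1–B2, B1–B3, B3–B4, B3–B5, B5–B6
The largest bag has 5 vertices, giving width 4; this decomposition certifies tw(G) ≤ 4. For the lower bound, the 5 vertices {0, 1, 6, 8, 9} are pairwise adjacent, and any tree decomposition puts a clique entirely inside one bag — forcing width ≥ 4. Therefore the treewidth is 4.

4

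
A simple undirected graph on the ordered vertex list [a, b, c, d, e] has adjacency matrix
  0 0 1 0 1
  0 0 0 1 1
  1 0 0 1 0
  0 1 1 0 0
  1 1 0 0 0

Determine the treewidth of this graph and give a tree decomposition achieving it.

Treewidth 2.
One such decomposition:
Bags: B1 = {a, c, d}  B2 = {a, b, d}  B3 = {a, b, e}
Tree: B1–B2, B2–B3

Each bag holds 3 vertices, so the decomposition has width 2, which upper-bounds the treewidth. For the lower bound, G contains the cycle a–c–d–b–e–a, so G is not a forest; only forests have treewidth ≤ 1, hence tw(G) ≥ 2. Hence tw(G) = 2 exactly.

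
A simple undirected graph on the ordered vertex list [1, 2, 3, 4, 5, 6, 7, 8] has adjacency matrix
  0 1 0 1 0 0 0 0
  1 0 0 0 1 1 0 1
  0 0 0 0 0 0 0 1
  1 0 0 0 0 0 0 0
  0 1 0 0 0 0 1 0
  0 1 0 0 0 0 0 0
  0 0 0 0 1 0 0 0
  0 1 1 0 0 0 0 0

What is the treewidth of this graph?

1

A width-1 tree decomposition is:
Bags: B1 = {2, 5}  B2 = {2, 8}  B3 = {1, 2}  B4 = {1, 4}  B5 = {5, 7}  B6 = {2, 6}  B7 = {3, 8}
Tree: B1–B2, B2–B3, B3–B4, B1–B5, B1–B6, B2–B7
Every bag has size at most 2, so the width is 2 − 1 = 1 and tw(G) ≤ 1. G has an edge, so its treewidth is at least 1. Therefore the treewidth is 1.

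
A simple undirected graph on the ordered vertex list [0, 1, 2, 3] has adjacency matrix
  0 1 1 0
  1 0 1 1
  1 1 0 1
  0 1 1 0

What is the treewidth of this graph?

2

A width-2 tree decomposition is:
Bags: B1 = {1, 2, 3}  B2 = {0, 1, 2}
Tree: B1–B2
The largest bag has 3 vertices, giving width 2; this decomposition certifies tw(G) ≤ 2. Conversely, {0, 1, 2} is a clique of size 3, and the vertices of any clique must share a bag in every tree decomposition; so some bag has ≥ 3 vertices and tw(G) ≥ 2. The upper and lower bounds meet at 2, so that is the treewidth.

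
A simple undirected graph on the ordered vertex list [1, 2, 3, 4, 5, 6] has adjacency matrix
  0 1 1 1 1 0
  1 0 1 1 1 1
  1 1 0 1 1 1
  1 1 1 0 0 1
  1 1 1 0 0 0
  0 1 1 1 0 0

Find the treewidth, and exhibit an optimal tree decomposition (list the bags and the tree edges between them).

The largest bag has 4 vertices, giving width 3; this decomposition certifies tw(G) ≤ 3. For the lower bound, the 4 vertices {1, 2, 3, 4} are pairwise adjacent, and any tree decomposition puts a clique entirely inside one bag — forcing width ≥ 3. The upper and lower bounds meet at 3, so that is the treewidth.

Treewidth 3.
One such decomposition:
Bags: B1 = {1, 2, 3, 5}  B2 = {1, 2, 3, 4}  B3 = {2, 3, 4, 6}
Tree: B1–B2, B2–B3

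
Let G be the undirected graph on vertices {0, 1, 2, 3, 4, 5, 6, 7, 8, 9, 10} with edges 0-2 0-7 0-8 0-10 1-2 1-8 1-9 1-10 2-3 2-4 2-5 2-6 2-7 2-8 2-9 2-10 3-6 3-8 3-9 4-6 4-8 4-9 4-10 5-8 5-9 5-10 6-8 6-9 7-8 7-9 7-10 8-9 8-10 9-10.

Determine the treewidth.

4

A width-4 tree decomposition is:
Bags: B1 = {2, 4, 8, 9, 10}  B2 = {2, 7, 8, 9, 10}  B3 = {1, 2, 8, 9, 10}  B4 = {0, 2, 7, 8, 10}  B5 = {2, 4, 6, 8, 9}  B6 = {2, 5, 8, 9, 10}  B7 = {2, 3, 6, 8, 9}
Tree: B1–B2, B2–B3, B2–B4, B1–B5, B2–B6, B5–B7
The largest bag has 5 vertices, giving width 4; this decomposition certifies tw(G) ≤ 4. Conversely, {0, 2, 7, 8, 10} is a clique of size 5, and the vertices of any clique must share a bag in every tree decomposition; so some bag has ≥ 5 vertices and tw(G) ≥ 4. Combining the bounds, tw(G) = 4.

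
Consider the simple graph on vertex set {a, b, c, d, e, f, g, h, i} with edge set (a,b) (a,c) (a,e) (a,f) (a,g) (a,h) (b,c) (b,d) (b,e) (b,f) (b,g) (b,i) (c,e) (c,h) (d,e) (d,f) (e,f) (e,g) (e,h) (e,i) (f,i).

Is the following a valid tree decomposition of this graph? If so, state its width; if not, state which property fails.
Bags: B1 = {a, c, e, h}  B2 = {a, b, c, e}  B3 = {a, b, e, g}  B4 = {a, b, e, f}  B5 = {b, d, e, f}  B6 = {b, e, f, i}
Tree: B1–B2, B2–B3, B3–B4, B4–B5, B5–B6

Every vertex of G appears in some bag (union = {a, b, c, d, e, f, g, h, i}); every edge is covered by a bag; and for each vertex v the set of bags containing v is connected in the bag tree. The decomposition is therefore valid. The largest bag has 4 vertices, so the width is 3.

Yes; width 3.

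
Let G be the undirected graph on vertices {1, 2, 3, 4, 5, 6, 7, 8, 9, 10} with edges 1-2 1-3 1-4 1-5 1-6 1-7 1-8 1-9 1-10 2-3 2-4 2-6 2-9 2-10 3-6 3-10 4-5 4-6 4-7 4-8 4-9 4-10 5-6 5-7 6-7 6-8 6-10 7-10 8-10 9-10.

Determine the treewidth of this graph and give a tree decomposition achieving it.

Treewidth 4.
Bags: B1 = {1, 2, 4, 9, 10}  B2 = {1, 2, 4, 6, 10}  B3 = {1, 4, 6, 7, 10}  B4 = {1, 4, 6, 8, 10}  B5 = {1, 4, 5, 6, 7}  B6 = {1, 2, 3, 6, 10}
Tree: B1–B2, B2–B3, B3–B4, B3–B5, B2–B6

The largest bag has 5 vertices, giving width 4; this decomposition certifies tw(G) ≤ 4. For the lower bound, the 5 vertices {1, 2, 3, 6, 10} are pairwise adjacent, and any tree decomposition puts a clique entirely inside one bag — forcing width ≥ 4. The upper and lower bounds meet at 4, so that is the treewidth.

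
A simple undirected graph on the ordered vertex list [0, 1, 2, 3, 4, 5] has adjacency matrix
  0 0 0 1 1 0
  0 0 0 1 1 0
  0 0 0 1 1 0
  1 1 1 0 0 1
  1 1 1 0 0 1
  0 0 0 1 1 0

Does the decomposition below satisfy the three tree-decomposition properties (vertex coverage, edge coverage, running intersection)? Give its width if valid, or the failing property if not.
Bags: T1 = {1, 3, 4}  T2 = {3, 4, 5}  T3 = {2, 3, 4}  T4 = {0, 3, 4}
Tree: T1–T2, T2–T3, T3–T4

Yes; width 2.

Checking the three conditions: (i) the bags cover all of {0, 1, 2, 3, 4, 5}; (ii) for each edge, some bag contains both endpoints; (iii) the bags containing any fixed vertex form a subtree. All hold, so the decomposition is valid with width 3 − 1 = 2.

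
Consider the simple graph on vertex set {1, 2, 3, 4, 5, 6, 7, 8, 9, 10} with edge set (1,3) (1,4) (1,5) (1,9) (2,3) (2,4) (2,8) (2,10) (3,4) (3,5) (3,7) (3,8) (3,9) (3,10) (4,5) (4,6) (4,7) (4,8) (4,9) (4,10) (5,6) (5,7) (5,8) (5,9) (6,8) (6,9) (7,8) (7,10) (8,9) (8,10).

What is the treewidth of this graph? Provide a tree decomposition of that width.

Treewidth 4.
One such decomposition:
Bags: B1 = {3, 4, 5, 8, 9}  B2 = {3, 4, 5, 7, 8}  B3 = {1, 3, 4, 5, 9}  B4 = {3, 4, 7, 8, 10}  B5 = {4, 5, 6, 8, 9}  B6 = {2, 3, 4, 8, 10}
Tree: B1–B2, B1–B3, B2–B4, B1–B5, B4–B6

Each bag holds 5 vertices, so the decomposition has width 4, which upper-bounds the treewidth. Conversely, {2, 3, 4, 8, 10} is a clique of size 5, and the vertices of any clique must share a bag in every tree decomposition; so some bag has ≥ 5 vertices and tw(G) ≥ 4. The upper and lower bounds meet at 4, so that is the treewidth.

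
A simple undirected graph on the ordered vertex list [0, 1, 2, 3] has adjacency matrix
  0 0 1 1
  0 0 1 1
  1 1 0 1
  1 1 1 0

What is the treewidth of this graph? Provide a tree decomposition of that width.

Treewidth 2.
One such decomposition:
Bags: B1 = {0, 2, 3}  B2 = {1, 2, 3}
Tree: B1–B2

Every bag has size at most 3, so the width is 3 − 1 = 2 and tw(G) ≤ 2. Conversely, {0, 2, 3} is a clique of size 3, and the vertices of any clique must share a bag in every tree decomposition; so some bag has ≥ 3 vertices and tw(G) ≥ 2. Combining the bounds, tw(G) = 2.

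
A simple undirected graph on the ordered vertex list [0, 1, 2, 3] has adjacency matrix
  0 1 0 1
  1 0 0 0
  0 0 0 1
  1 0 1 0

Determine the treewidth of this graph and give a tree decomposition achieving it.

Treewidth 1.
Bags: B1 = {0, 3}  B2 = {0, 1}  B3 = {2, 3}
Tree: B1–B2, B1–B3

The largest bag has 2 vertices, giving width 1; this decomposition certifies tw(G) ≤ 1. Since G has at least one edge (e.g. 3–0), it is not an edgeless graph, so tw(G) ≥ 1. Therefore the treewidth is 1.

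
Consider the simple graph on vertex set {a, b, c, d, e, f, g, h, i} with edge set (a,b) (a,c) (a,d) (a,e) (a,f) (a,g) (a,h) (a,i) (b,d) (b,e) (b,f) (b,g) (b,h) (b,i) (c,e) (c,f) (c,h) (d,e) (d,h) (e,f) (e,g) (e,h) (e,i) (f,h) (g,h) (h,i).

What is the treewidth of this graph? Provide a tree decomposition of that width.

Treewidth 4.
One optimal decomposition is:
Bags: B1 = {a, b, e, f, h}  B2 = {a, b, d, e, h}  B3 = {a, b, e, g, h}  B4 = {a, c, e, f, h}  B5 = {a, b, e, h, i}
Tree: B1–B2, B2–B3, B1–B4, B3–B5

The largest bag has 5 vertices, giving width 4; this decomposition certifies tw(G) ≤ 4. On the other hand G contains the 5-clique {a, c, e, f, h}. A clique must lie in a single bag of any decomposition, so no decomposition can have width below 4. The upper and lower bounds meet at 4, so that is the treewidth.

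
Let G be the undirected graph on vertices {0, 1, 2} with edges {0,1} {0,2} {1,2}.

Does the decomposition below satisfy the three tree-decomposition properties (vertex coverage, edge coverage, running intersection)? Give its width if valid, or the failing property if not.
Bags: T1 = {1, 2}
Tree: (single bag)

No — vertex 0 appears in no bag.

A tree decomposition must satisfy three properties: every vertex lies in some bag; for every edge, both endpoints lie together in some bag; and for every vertex, the bags containing it form a connected subtree. Here vertex 0 appears in no bag, so the decomposition is invalid.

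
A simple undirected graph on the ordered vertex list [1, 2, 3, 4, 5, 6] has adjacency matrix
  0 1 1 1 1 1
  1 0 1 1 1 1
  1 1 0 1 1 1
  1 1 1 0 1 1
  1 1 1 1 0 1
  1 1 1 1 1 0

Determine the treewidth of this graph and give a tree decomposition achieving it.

A single bag containing all 6 vertices is trivially a valid decomposition of width 5. Conversely, {1, 2, 3, 4, 5, 6} is a clique of size 6, and the vertices of any clique must share a bag in every tree decomposition; so some bag has ≥ 6 vertices and tw(G) ≥ 5. The upper and lower bounds meet at 5, so that is the treewidth.

Treewidth 5.
Bags: B1 = {1, 2, 3, 4, 5, 6}
Tree: (single bag)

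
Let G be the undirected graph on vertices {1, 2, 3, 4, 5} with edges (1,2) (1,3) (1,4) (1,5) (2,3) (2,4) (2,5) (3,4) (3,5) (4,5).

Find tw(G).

4

A width-4 tree decomposition is:
Bags: B1 = {1, 2, 3, 4, 5}
Tree: (single bag)
A single bag containing all 5 vertices is trivially a valid decomposition of width 4. On the other hand G contains the 5-clique {1, 2, 3, 4, 5}. A clique must lie in a single bag of any decomposition, so no decomposition can have width below 4. Therefore the treewidth is 4.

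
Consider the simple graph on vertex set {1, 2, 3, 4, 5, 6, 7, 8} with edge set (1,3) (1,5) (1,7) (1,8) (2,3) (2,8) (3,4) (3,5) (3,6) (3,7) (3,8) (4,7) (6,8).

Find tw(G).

A width-2 tree decomposition is:
Bags: B1 = {1, 3, 7}  B2 = {3, 4, 7}  B3 = {1, 3, 8}  B4 = {1, 3, 5}  B5 = {2, 3, 8}  B6 = {3, 6, 8}
Tree: B1–B2, B1–B3, B3–B4, B3–B5, B5–B6
Every bag has size at most 3, so the width is 3 − 1 = 2 and tw(G) ≤ 2. On the other hand G contains the 3-clique {1, 3, 8}. A clique must lie in a single bag of any decomposition, so no decomposition can have width below 2. Therefore the treewidth is 2.

2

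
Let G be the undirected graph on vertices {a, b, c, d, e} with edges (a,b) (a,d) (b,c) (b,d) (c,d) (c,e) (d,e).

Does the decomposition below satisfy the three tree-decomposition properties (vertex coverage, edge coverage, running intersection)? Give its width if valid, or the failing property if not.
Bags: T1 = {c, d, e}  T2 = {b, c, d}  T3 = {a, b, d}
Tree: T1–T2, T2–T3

Yes; width 2.

Checking the three conditions: (i) the bags cover all of {a, b, c, d, e}; (ii) for each edge, some bag contains both endpoints; (iii) the bags containing any fixed vertex form a subtree. All hold, so the decomposition is valid with width 3 − 1 = 2.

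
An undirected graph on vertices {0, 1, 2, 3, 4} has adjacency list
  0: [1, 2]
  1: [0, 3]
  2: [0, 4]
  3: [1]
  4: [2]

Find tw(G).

1

A width-1 tree decomposition is:
Bags: B1 = {1, 3}  B2 = {0, 1}  B3 = {0, 2}  B4 = {2, 4}
Tree: B1–B2, B2–B3, B3–B4
Each bag holds 2 vertices, so the decomposition has width 1, which upper-bounds the treewidth. Any graph with an edge has treewidth ≥ 1, and G has the edge 3–1. The upper and lower bounds meet at 1, so that is the treewidth.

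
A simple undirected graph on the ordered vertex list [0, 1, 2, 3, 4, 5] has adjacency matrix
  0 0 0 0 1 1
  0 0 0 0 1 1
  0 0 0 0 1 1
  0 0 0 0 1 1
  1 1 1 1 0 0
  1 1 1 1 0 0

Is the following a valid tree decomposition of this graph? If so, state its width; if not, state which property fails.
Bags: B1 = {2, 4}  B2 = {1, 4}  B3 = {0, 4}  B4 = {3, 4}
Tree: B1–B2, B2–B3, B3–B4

No — vertex 5 appears in no bag.

A tree decomposition must satisfy three properties: every vertex lies in some bag; for every edge, both endpoints lie together in some bag; and for every vertex, the bags containing it form a connected subtree. Here vertex 5 appears in no bag, so the decomposition is invalid.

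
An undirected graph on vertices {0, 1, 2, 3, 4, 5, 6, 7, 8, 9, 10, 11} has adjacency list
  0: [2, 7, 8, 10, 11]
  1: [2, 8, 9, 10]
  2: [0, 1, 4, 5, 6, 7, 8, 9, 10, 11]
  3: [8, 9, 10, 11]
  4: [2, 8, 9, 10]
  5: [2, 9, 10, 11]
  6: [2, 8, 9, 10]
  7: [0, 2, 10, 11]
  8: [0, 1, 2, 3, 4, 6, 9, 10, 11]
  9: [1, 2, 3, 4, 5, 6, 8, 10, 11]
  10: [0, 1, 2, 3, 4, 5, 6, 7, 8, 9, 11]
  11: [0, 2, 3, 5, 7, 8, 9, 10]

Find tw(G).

4

A width-4 tree decomposition is:
Bags: B1 = {0, 2, 8, 10, 11}  B2 = {2, 8, 9, 10, 11}  B3 = {0, 2, 7, 10, 11}  B4 = {2, 4, 8, 9, 10}  B5 = {2, 5, 9, 10, 11}  B6 = {1, 2, 8, 9, 10}  B7 = {3, 8, 9, 10, 11}  B8 = {2, 6, 8, 9, 10}
Tree: B1–B2, B1–B3, B2–B4, B2–B5, B4–B6, B2–B7, B4–B8
Every bag has size at most 5, so the width is 5 − 1 = 4 and tw(G) ≤ 4. For the lower bound, the 5 vertices {0, 2, 8, 10, 11} are pairwise adjacent, and any tree decomposition puts a clique entirely inside one bag — forcing width ≥ 4. Hence tw(G) = 4 exactly.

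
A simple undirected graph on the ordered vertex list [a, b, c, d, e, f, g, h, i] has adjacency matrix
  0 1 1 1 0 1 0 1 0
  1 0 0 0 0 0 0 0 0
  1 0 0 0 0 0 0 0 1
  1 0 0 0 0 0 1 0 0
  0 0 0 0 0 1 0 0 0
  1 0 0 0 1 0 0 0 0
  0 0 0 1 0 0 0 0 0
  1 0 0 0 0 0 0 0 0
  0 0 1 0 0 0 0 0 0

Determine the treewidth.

1

A width-1 tree decomposition is:
Bags: B1 = {a, d}  B2 = {a, c}  B3 = {c, i}  B4 = {d, g}  B5 = {a, h}  B6 = {a, f}  B7 = {a, b}  B8 = {e, f}
Tree: B1–B2, B2–B3, B1–B4, B1–B5, B1–B6, B5–B7, B6–B8
Each bag holds 2 vertices, so the decomposition has width 1, which upper-bounds the treewidth. Since G has at least one edge (e.g. a–d), it is not an edgeless graph, so tw(G) ≥ 1. Hence tw(G) = 1 exactly.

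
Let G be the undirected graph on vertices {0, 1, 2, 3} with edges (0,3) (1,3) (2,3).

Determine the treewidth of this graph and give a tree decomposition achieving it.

Treewidth 1.
One such decomposition:
Bags: B1 = {1, 3}  B2 = {0, 3}  B3 = {2, 3}
Tree: B1–B2, B1–B3

Each bag holds 2 vertices, so the decomposition has width 1, which upper-bounds the treewidth. Any graph with an edge has treewidth ≥ 1, and G has the edge 3–1. Hence tw(G) = 1 exactly.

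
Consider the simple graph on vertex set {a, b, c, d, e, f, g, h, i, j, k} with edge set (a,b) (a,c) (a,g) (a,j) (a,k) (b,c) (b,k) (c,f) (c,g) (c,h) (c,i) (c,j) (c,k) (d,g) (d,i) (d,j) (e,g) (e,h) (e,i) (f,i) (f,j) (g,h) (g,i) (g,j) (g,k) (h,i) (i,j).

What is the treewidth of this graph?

A width-3 tree decomposition is:
Bags: B1 = {c, g, i, j}  B2 = {c, f, i, j}  B3 = {c, g, h, i}  B4 = {a, c, g, j}  B5 = {a, c, g, k}  B6 = {d, g, i, j}  B7 = {a, b, c, k}  B8 = {e, g, h, i}
Tree: B1–B2, B1–B3, B1–B4, B4–B5, B1–B6, B5–B7, B3–B8
Each bag holds 4 vertices, so the decomposition has width 3, which upper-bounds the treewidth. For the lower bound, the 4 vertices {a, c, g, j} are pairwise adjacent, and any tree decomposition puts a clique entirely inside one bag — forcing width ≥ 3. The upper and lower bounds meet at 3, so that is the treewidth.

3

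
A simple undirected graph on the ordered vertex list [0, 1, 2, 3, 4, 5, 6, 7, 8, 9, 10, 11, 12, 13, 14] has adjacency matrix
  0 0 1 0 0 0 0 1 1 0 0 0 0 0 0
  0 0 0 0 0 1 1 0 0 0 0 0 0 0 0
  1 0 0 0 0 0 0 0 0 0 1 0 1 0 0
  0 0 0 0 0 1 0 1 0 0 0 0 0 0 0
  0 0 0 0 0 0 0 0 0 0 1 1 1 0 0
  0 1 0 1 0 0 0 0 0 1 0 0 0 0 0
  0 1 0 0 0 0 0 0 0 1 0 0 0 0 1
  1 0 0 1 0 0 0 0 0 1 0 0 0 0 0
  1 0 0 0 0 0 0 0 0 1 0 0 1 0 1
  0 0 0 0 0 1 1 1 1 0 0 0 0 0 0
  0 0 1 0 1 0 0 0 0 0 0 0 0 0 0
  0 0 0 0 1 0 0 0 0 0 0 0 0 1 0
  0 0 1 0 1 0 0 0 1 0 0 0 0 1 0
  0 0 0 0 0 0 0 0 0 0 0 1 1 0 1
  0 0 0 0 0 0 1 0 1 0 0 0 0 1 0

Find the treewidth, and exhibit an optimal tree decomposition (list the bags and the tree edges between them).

The largest bag has 4 vertices, giving width 3; this decomposition certifies tw(G) ≤ 3. For the lower bound: the 4 vertex sets {1,3,5}, {6}, {9}, {0,7,8,14} are disjoint, each induces a connected subgraph, and every pair is joined by at least one edge of G. Contracting each set to a single vertex therefore yields K_{4} as a minor, and since treewidth is minor-monotone, tw(G) ≥ tw(K_{4}) = 3. Therefore the treewidth is 3.

Treewidth 3.
Bags: B1 = {1, 3, 5, 6}  B2 = {3, 5, 6, 9}  B3 = {3, 6, 7, 9}  B4 = {6, 7, 9, 14}  B5 = {7, 8, 9, 14}  B6 = {0, 7, 8, 14}  B7 = {0, 8, 13, 14}  B8 = {0, 8, 12, 13}  B9 = {0, 2, 12, 13}  B10 = {2, 11, 12, 13}  B11 = {2, 4, 11, 12}  B12 = {2, 4, 10, 11}
Tree: B1–B2, B2–B3, B3–B4, B4–B5, B5–B6, B6–B7, B7–B8, B8–B9, B9–B10, B10–B11, B11–B12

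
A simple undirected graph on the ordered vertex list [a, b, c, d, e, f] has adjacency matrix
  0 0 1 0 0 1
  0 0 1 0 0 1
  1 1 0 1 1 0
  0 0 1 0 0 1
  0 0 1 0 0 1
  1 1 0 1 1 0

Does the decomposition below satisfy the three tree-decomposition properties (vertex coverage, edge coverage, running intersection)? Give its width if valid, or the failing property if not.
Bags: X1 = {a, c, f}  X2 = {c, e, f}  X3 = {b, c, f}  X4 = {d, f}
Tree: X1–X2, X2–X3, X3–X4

A tree decomposition must satisfy three properties: every vertex lies in some bag; for every edge, both endpoints lie together in some bag; and for every vertex, the bags containing it form a connected subtree. Here edge (c,d) lies in no bag, so the decomposition is invalid.

No — edge (c,d) lies in no bag.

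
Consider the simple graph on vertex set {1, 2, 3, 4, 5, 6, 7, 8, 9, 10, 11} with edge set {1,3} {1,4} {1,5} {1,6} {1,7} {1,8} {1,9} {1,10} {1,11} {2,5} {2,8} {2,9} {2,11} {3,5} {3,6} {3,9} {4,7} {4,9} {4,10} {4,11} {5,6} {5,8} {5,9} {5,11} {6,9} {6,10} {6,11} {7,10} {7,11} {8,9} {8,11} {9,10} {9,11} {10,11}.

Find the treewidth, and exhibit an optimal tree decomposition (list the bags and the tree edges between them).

Each bag holds 5 vertices, so the decomposition has width 4, which upper-bounds the treewidth. For the lower bound, the 5 vertices {1, 4, 9, 10, 11} are pairwise adjacent, and any tree decomposition puts a clique entirely inside one bag — forcing width ≥ 4. The upper and lower bounds meet at 4, so that is the treewidth.

Treewidth 4.
Bags: B1 = {1, 5, 8, 9, 11}  B2 = {1, 5, 6, 9, 11}  B3 = {1, 6, 9, 10, 11}  B4 = {1, 4, 9, 10, 11}  B5 = {1, 4, 7, 10, 11}  B6 = {2, 5, 8, 9, 11}  B7 = {1, 3, 5, 6, 9}
Tree: B1–B2, B2–B3, B3–B4, B4–B5, B1–B6, B2–B7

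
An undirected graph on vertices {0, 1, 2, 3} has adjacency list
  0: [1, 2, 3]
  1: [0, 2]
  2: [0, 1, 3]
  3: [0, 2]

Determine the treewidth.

A width-2 tree decomposition is:
Bags: B1 = {0, 2, 3}  B2 = {0, 1, 2}
Tree: B1–B2
The largest bag has 3 vertices, giving width 2; this decomposition certifies tw(G) ≤ 2. For the lower bound, the 3 vertices {0, 1, 2} are pairwise adjacent, and any tree decomposition puts a clique entirely inside one bag — forcing width ≥ 2. Therefore the treewidth is 2.

2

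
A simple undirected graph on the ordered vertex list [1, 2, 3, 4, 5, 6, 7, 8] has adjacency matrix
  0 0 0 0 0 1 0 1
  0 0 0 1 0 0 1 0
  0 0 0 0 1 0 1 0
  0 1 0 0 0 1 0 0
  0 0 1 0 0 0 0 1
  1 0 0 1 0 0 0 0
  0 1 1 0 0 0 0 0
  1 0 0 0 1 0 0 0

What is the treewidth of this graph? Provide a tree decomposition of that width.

Treewidth 2.
One such decomposition:
Bags: B1 = {2, 4, 7}  B2 = {4, 6, 7}  B3 = {1, 6, 7}  B4 = {1, 7, 8}  B5 = {5, 7, 8}  B6 = {3, 5, 7}
Tree: B1–B2, B2–B3, B3–B4, B4–B5, B5–B6

Every bag has size at most 3, so the width is 3 − 1 = 2 and tw(G) ≤ 2. The edges 7–2–4–6–1–8–5–3–7 form a cycle, so G is not a tree and its treewidth is at least 2. The upper and lower bounds meet at 2, so that is the treewidth.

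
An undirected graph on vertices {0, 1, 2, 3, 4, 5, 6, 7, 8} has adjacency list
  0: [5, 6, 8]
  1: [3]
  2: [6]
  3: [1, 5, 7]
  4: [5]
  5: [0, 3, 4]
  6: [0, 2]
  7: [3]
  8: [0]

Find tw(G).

1

A width-1 tree decomposition is:
Bags: B1 = {0, 5}  B2 = {0, 6}  B3 = {4, 5}  B4 = {0, 8}  B5 = {2, 6}  B6 = {3, 5}  B7 = {3, 7}  B8 = {1, 3}
Tree: B1–B2, B1–B3, B2–B4, B2–B5, B3–B6, B6–B7, B6–B8
Each bag holds 2 vertices, so the decomposition has width 1, which upper-bounds the treewidth. Since G has at least one edge (e.g. 0–5), it is not an edgeless graph, so tw(G) ≥ 1. Combining the bounds, tw(G) = 1.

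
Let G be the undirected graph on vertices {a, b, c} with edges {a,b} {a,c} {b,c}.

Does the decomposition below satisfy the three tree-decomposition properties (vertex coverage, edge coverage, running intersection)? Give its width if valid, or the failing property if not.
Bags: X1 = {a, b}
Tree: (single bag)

A tree decomposition must satisfy three properties: every vertex lies in some bag; for every edge, both endpoints lie together in some bag; and for every vertex, the bags containing it form a connected subtree. Here vertex c appears in no bag, so the decomposition is invalid.

No — vertex c appears in no bag.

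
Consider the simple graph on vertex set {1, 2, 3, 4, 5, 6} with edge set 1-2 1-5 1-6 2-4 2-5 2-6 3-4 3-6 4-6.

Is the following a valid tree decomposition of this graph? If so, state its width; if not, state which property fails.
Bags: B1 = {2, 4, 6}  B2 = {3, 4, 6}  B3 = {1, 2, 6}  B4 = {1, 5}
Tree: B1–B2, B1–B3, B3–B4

A tree decomposition must satisfy three properties: every vertex lies in some bag; for every edge, both endpoints lie together in some bag; and for every vertex, the bags containing it form a connected subtree. Here edge (2,5) lies in no bag, so the decomposition is invalid.

No — edge (2,5) lies in no bag.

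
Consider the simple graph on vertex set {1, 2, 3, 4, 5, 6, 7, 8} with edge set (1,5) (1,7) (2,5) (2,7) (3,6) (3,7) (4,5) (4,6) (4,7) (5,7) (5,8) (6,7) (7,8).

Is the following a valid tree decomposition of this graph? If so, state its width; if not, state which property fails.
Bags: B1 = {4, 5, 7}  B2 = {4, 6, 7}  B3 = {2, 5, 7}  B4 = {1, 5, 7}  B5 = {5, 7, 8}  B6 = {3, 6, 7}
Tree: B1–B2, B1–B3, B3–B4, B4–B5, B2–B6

Every vertex of G appears in some bag (union = {1, 2, 3, 4, 5, 6, 7, 8}); every edge is covered by a bag; and for each vertex v the set of bags containing v is connected in the bag tree. The decomposition is therefore valid. The largest bag has 3 vertices, so the width is 2.

Yes; width 2.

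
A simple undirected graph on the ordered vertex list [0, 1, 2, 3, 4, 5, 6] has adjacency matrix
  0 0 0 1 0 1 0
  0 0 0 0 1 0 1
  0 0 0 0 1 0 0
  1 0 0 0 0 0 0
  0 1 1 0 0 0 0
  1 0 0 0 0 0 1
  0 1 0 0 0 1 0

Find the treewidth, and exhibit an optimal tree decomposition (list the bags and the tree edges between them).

Every bag has size at most 2, so the width is 2 − 1 = 1 and tw(G) ≤ 1. G has an edge, so its treewidth is at least 1. The upper and lower bounds meet at 1, so that is the treewidth.

Treewidth 1.
Bags: B1 = {2, 4}  B2 = {1, 4}  B3 = {1, 6}  B4 = {5, 6}  B5 = {0, 5}  B6 = {0, 3}
Tree: B1–B2, B2–B3, B3–B4, B4–B5, B5–B6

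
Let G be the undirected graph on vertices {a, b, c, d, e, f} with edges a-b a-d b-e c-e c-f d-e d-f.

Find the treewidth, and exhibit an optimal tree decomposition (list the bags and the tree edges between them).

Treewidth 2.
One optimal decomposition is:
Bags: B1 = {c, d, f}  B2 = {c, d, e}  B3 = {a, d, e}  B4 = {a, b, e}
Tree: B1–B2, B2–B3, B3–B4

Every bag has size at most 3, so the width is 3 − 1 = 2 and tw(G) ≤ 2. The edges f–c–e–d–f form a cycle, so G is not a tree and its treewidth is at least 2. The upper and lower bounds meet at 2, so that is the treewidth.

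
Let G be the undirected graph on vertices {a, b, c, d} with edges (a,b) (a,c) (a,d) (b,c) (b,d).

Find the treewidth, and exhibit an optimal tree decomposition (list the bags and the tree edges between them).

Each bag holds 3 vertices, so the decomposition has width 2, which upper-bounds the treewidth. On the other hand G contains the 3-clique {a, b, d}. A clique must lie in a single bag of any decomposition, so no decomposition can have width below 2. Hence tw(G) = 2 exactly.

Treewidth 2.
One such decomposition:
Bags: B1 = {a, b, d}  B2 = {a, b, c}
Tree: B1–B2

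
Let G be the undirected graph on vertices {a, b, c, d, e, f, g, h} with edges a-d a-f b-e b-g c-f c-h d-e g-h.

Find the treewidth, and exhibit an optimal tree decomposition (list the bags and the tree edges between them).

Every bag has size at most 3, so the width is 3 − 1 = 2 and tw(G) ≤ 2. For the lower bound, G contains the cycle g–h–c–f–a–d–e–b–g, so G is not a forest; only forests have treewidth ≤ 1, hence tw(G) ≥ 2. Therefore the treewidth is 2.

Treewidth 2.
One optimal decomposition is:
Bags: B1 = {c, g, h}  B2 = {c, f, g}  B3 = {a, f, g}  B4 = {a, d, g}  B5 = {d, e, g}  B6 = {b, e, g}
Tree: B1–B2, B2–B3, B3–B4, B4–B5, B5–B6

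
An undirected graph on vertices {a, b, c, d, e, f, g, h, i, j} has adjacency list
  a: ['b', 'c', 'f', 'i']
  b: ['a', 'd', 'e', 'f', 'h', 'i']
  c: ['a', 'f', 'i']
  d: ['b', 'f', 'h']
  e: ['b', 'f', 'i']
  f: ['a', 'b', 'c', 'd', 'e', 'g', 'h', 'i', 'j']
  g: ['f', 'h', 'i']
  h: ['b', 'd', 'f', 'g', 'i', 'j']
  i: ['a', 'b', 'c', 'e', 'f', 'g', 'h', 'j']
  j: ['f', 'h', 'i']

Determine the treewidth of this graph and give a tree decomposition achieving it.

Treewidth 3.
One such decomposition:
Bags: B1 = {b, d, f, h}  B2 = {b, f, h, i}  B3 = {b, e, f, i}  B4 = {a, b, f, i}  B5 = {f, h, i, j}  B6 = {a, c, f, i}  B7 = {f, g, h, i}
Tree: B1–B2, B2–B3, B3–B4, B2–B5, B4–B6, B5–B7

Each bag holds 4 vertices, so the decomposition has width 3, which upper-bounds the treewidth. Conversely, {b, d, f, h} is a clique of size 4, and the vertices of any clique must share a bag in every tree decomposition; so some bag has ≥ 4 vertices and tw(G) ≥ 3. The upper and lower bounds meet at 3, so that is the treewidth.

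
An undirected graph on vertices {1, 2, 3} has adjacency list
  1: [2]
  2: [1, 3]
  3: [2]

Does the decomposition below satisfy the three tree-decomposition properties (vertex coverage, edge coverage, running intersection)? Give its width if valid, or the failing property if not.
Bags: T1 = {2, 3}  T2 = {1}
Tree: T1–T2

A tree decomposition must satisfy three properties: every vertex lies in some bag; for every edge, both endpoints lie together in some bag; and for every vertex, the bags containing it form a connected subtree. Here edge (2,1) lies in no bag, so the decomposition is invalid.

No — edge (2,1) lies in no bag.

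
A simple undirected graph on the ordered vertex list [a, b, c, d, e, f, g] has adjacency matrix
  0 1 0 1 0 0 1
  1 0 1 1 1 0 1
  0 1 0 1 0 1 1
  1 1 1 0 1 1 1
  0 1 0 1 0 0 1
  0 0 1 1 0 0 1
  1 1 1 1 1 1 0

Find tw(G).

A width-3 tree decomposition is:
Bags: B1 = {b, c, d, g}  B2 = {a, b, d, g}  B3 = {c, d, f, g}  B4 = {b, d, e, g}
Tree: B1–B2, B1–B3, B2–B4
The largest bag has 4 vertices, giving width 3; this decomposition certifies tw(G) ≤ 3. Conversely, {c, d, f, g} is a clique of size 4, and the vertices of any clique must share a bag in every tree decomposition; so some bag has ≥ 4 vertices and tw(G) ≥ 3. Combining the bounds, tw(G) = 3.

3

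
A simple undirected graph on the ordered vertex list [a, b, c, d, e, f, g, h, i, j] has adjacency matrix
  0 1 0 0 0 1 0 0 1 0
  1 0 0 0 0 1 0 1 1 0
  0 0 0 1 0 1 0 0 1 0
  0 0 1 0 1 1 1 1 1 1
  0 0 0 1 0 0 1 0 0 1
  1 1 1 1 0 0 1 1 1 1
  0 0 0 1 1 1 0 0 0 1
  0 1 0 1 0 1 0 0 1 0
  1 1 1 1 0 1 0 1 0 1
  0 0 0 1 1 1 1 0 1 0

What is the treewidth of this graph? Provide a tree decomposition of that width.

Treewidth 3.
One such decomposition:
Bags: B1 = {d, f, i, j}  B2 = {c, d, f, i}  B3 = {d, f, h, i}  B4 = {d, f, g, j}  B5 = {b, f, h, i}  B6 = {a, b, f, i}  B7 = {d, e, g, j}
Tree: B1–B2, B1–B3, B1–B4, B3–B5, B5–B6, B4–B7

Every bag has size at most 4, so the width is 4 − 1 = 3 and tw(G) ≤ 3. On the other hand G contains the 4-clique {d, e, g, j}. A clique must lie in a single bag of any decomposition, so no decomposition can have width below 3. The upper and lower bounds meet at 3, so that is the treewidth.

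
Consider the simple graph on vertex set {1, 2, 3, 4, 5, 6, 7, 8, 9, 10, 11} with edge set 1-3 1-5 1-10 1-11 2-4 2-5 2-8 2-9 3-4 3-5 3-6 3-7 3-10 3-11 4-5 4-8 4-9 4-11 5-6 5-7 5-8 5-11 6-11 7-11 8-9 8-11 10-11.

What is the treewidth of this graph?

A width-3 tree decomposition is:
Bags: B1 = {4, 5, 8, 11}  B2 = {3, 4, 5, 11}  B3 = {1, 3, 5, 11}  B4 = {2, 4, 5, 8}  B5 = {1, 3, 10, 11}  B6 = {3, 5, 6, 11}  B7 = {3, 5, 7, 11}  B8 = {2, 4, 8, 9}
Tree: B1–B2, B2–B3, B1–B4, B3–B5, B3–B6, B6–B7, B4–B8
The largest bag has 4 vertices, giving width 3; this decomposition certifies tw(G) ≤ 3. For the lower bound, the 4 vertices {2, 4, 8, 9} are pairwise adjacent, and any tree decomposition puts a clique entirely inside one bag — forcing width ≥ 3. Therefore the treewidth is 3.

3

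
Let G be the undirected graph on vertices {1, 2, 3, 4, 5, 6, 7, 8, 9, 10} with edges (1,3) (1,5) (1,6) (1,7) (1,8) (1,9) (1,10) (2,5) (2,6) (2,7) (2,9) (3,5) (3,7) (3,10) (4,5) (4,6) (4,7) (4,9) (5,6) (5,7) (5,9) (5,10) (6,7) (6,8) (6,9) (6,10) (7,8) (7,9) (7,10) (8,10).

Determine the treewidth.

A width-4 tree decomposition is:
Bags: B1 = {1, 5, 6, 7, 10}  B2 = {1, 5, 6, 7, 9}  B3 = {4, 5, 6, 7, 9}  B4 = {1, 6, 7, 8, 10}  B5 = {1, 3, 5, 7, 10}  B6 = {2, 5, 6, 7, 9}
Tree: B1–B2, B2–B3, B1–B4, B1–B5, B3–B6
Each bag holds 5 vertices, so the decomposition has width 4, which upper-bounds the treewidth. For the lower bound, the 5 vertices {1, 6, 7, 8, 10} are pairwise adjacent, and any tree decomposition puts a clique entirely inside one bag — forcing width ≥ 4. Hence tw(G) = 4 exactly.

4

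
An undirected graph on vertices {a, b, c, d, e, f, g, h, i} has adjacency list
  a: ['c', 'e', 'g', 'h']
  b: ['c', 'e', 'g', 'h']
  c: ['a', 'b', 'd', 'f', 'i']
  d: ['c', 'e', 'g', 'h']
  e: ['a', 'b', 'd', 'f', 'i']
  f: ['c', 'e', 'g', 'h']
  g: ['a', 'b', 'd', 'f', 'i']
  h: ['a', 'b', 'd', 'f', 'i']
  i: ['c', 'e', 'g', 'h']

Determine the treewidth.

A width-4 tree decomposition is:
Bags: B1 = {a, c, e, g, h}  B2 = {c, d, e, g, h}  B3 = {c, e, g, h, i}  B4 = {c, e, f, g, h}  B5 = {b, c, e, g, h}
Tree: B1–B2, B2–B3, B3–B4, B4–B5
The largest bag has 5 vertices, giving width 4; this decomposition certifies tw(G) ≤ 4. For the lower bound: the 5 vertex sets {a,e}, {d,h}, {g,i}, {c}, {f} are disjoint, each induces a connected subgraph, and every pair is joined by at least one edge of G. Contracting each set to a single vertex therefore yields K_{5} as a minor, and since treewidth is minor-monotone, tw(G) ≥ tw(K_{5}) = 4. Combining the bounds, tw(G) = 4.

4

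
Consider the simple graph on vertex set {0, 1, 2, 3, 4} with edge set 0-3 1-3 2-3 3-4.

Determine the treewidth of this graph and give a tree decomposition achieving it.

Treewidth 1.
Bags: B1 = {0, 3}  B2 = {1, 3}  B3 = {3, 4}  B4 = {2, 3}
Tree: B1–B2, B2–B3, B3–B4

Each bag holds 2 vertices, so the decomposition has width 1, which upper-bounds the treewidth. G has an edge, so its treewidth is at least 1. Combining the bounds, tw(G) = 1.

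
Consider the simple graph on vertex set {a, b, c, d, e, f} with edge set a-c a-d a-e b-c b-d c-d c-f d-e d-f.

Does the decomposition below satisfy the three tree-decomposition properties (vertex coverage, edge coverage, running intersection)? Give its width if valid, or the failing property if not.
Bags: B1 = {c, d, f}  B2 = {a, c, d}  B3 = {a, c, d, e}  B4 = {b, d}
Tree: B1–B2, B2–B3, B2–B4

No — edge (c,b) lies in no bag.

A tree decomposition must satisfy three properties: every vertex lies in some bag; for every edge, both endpoints lie together in some bag; and for every vertex, the bags containing it form a connected subtree. Here edge (c,b) lies in no bag, so the decomposition is invalid.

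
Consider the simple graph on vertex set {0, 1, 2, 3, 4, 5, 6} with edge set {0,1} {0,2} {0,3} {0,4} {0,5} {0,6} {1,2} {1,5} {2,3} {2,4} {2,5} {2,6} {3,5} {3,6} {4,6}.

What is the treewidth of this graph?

3

A width-3 tree decomposition is:
Bags: B1 = {0, 2, 4, 6}  B2 = {0, 2, 3, 6}  B3 = {0, 2, 3, 5}  B4 = {0, 1, 2, 5}
Tree: B1–B2, B2–B3, B3–B4
The largest bag has 4 vertices, giving width 3; this decomposition certifies tw(G) ≤ 3. For the lower bound, the 4 vertices {0, 1, 2, 5} are pairwise adjacent, and any tree decomposition puts a clique entirely inside one bag — forcing width ≥ 3. Therefore the treewidth is 3.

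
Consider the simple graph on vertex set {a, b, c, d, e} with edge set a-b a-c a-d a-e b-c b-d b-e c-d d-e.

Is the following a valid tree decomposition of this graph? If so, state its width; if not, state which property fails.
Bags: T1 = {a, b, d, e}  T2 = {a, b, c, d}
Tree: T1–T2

Yes; width 3.

Checking the three conditions: (i) the bags cover all of {a, b, c, d, e}; (ii) for each edge, some bag contains both endpoints; (iii) the bags containing any fixed vertex form a subtree. All hold, so the decomposition is valid with width 4 − 1 = 3.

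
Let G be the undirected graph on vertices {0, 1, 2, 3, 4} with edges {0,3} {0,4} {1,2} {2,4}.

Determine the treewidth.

1

A width-1 tree decomposition is:
Bags: B1 = {2, 4}  B2 = {0, 4}  B3 = {0, 3}  B4 = {1, 2}
Tree: B1–B2, B2–B3, B1–B4
Each bag holds 2 vertices, so the decomposition has width 1, which upper-bounds the treewidth. Since G has at least one edge (e.g. 2–4), it is not an edgeless graph, so tw(G) ≥ 1. Therefore the treewidth is 1.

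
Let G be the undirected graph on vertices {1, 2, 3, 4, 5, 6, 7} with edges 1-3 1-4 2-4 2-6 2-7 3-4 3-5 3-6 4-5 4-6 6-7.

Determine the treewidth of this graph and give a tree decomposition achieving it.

Treewidth 2.
One such decomposition:
Bags: B1 = {2, 4, 6}  B2 = {3, 4, 6}  B3 = {2, 6, 7}  B4 = {3, 4, 5}  B5 = {1, 3, 4}
Tree: B1–B2, B1–B3, B2–B4, B2–B5

The largest bag has 3 vertices, giving width 2; this decomposition certifies tw(G) ≤ 2. For the lower bound, the 3 vertices {2, 4, 6} are pairwise adjacent, and any tree decomposition puts a clique entirely inside one bag — forcing width ≥ 2. The upper and lower bounds meet at 2, so that is the treewidth.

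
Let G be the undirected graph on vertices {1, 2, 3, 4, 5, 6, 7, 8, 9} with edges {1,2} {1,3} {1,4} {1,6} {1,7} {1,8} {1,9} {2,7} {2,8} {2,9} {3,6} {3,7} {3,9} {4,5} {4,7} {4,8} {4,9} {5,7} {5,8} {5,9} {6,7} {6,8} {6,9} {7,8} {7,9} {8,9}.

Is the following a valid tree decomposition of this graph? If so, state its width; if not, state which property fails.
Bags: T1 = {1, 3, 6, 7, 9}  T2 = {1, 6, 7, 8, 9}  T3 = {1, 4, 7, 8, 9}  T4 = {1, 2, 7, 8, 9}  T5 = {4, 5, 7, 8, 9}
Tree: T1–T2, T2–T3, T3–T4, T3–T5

Vertex coverage: the bags together contain {1, 2, 3, 4, 5, 6, 7, 8, 9}, the full vertex set. Edge coverage: each edge of G has both endpoints in at least one bag. Running intersection: for every vertex, the bags containing it form a connected subtree. All three properties hold, so this is a valid tree decomposition of width max|bag| − 1 = 4, and hence tw(G) ≤ 4.

Yes; width 4.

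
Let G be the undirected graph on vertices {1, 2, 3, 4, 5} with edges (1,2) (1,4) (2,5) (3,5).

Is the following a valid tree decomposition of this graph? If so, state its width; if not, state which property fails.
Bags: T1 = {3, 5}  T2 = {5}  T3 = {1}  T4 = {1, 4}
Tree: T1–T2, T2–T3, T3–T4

A tree decomposition must satisfy three properties: every vertex lies in some bag; for every edge, both endpoints lie together in some bag; and for every vertex, the bags containing it form a connected subtree. Here vertex 2 appears in no bag, so the decomposition is invalid.

No — vertex 2 appears in no bag.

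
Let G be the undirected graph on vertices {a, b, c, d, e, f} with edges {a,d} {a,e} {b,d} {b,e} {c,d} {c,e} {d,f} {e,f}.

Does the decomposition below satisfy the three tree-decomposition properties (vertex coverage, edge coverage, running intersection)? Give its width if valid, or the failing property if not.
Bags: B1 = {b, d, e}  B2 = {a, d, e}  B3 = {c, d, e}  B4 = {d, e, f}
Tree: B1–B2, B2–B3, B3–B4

Yes; width 2.

Checking the three conditions: (i) the bags cover all of {a, b, c, d, e, f}; (ii) for each edge, some bag contains both endpoints; (iii) the bags containing any fixed vertex form a subtree. All hold, so the decomposition is valid with width 3 − 1 = 2.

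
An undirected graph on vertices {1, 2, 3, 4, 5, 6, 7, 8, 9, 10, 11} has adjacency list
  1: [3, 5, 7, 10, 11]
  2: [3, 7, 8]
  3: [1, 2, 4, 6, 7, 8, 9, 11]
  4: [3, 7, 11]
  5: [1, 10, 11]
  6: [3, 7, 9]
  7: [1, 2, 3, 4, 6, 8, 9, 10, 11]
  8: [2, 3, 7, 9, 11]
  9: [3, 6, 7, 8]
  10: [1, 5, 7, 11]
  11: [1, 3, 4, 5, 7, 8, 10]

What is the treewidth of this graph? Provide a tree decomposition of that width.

Each bag holds 4 vertices, so the decomposition has width 3, which upper-bounds the treewidth. For the lower bound, the 4 vertices {1, 5, 10, 11} are pairwise adjacent, and any tree decomposition puts a clique entirely inside one bag — forcing width ≥ 3. Hence tw(G) = 3 exactly.

Treewidth 3.
One optimal decomposition is:
Bags: B1 = {3, 7, 8, 9}  B2 = {3, 6, 7, 9}  B3 = {3, 7, 8, 11}  B4 = {2, 3, 7, 8}  B5 = {1, 3, 7, 11}  B6 = {1, 7, 10, 11}  B7 = {1, 5, 10, 11}  B8 = {3, 4, 7, 11}
Tree: B1–B2, B1–B3, B1–B4, B3–B5, B5–B6, B6–B7, B3–B8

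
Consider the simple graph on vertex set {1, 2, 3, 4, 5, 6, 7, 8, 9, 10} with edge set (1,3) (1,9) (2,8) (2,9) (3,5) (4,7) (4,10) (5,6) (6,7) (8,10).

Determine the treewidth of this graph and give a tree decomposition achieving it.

Every bag has size at most 3, so the width is 3 − 1 = 2 and tw(G) ≤ 2. The edges 8–10–4–7–6–5–3–1–9–2–8 form a cycle, so G is not a tree and its treewidth is at least 2. Combining the bounds, tw(G) = 2.

Treewidth 2.
One optimal decomposition is:
Bags: B1 = {4, 8, 10}  B2 = {4, 7, 8}  B3 = {6, 7, 8}  B4 = {5, 6, 8}  B5 = {3, 5, 8}  B6 = {1, 3, 8}  B7 = {1, 8, 9}  B8 = {2, 8, 9}
Tree: B1–B2, B2–B3, B3–B4, B4–B5, B5–B6, B6–B7, B7–B8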